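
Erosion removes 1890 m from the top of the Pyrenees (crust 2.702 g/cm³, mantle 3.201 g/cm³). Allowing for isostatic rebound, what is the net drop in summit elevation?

295 m

Rebound u = e ρ_c/ρ_m = 1890 m × 2.702/3.201 = 1595 m.
Net surface drop = e − u = 1890 m − 1595 m = e (ρ_m − ρ_c)/ρ_m = 295 m.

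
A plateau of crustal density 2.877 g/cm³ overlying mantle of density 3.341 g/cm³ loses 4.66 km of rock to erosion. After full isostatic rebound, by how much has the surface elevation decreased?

Rebound u = e ρ_c/ρ_m = 4.66 km × 2.877/3.341 = 4.013 km.
Net surface drop = e − u = 4.66 km − 4.013 km = e (ρ_m − ρ_c)/ρ_m = 0.647 km.

0.647 km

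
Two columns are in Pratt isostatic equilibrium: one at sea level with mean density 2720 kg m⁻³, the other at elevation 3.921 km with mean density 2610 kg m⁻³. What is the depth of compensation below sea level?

93 km

ρ_ref D = ρ (D + h) → D (ρ_ref − ρ) = ρ h.
D = ρ h/(ρ_ref − ρ) = 2610 × 3.921 km/(2720 − 2610) = 93 km.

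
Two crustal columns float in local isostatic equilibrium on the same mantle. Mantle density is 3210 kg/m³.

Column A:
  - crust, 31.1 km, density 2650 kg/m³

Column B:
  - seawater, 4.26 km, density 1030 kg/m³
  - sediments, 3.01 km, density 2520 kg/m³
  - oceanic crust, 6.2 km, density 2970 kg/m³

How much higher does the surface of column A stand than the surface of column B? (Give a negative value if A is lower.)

1.42 km

For any compensation level in the mantle, the mantle terms cancel and isostasy reduces to e = (Σt_A − Σt_B) − (Σ(ρt)_A − Σ(ρt)_B) / ρ_m.
Σt_A = 31.1 km; Σt_B = 13.47 km; Σ(ρt)_A = 82415; Σ(ρt)_B = 30387 (in km·kg/m³).
e = (31.1 − 13.47) − (82415 − 30387) / 3210 = 1.42 km.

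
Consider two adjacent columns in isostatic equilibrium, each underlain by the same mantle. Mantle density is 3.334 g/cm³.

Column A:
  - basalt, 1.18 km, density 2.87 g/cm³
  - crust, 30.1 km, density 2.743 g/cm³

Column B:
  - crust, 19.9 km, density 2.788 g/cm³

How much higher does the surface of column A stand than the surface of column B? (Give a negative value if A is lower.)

For any compensation level in the mantle, the mantle terms cancel and isostasy reduces to e = (Σt_A − Σt_B) − (Σ(ρt)_A − Σ(ρt)_B) / ρ_m.
Σt_A = 31.28 km; Σt_B = 19.9 km; Σ(ρt)_A = 85.9509; Σ(ρt)_B = 55.4812 (in km·g/cm³).
e = (31.28 − 19.9) − (85.9509 − 55.4812) / 3.334 = 2.24 km.

2.24 km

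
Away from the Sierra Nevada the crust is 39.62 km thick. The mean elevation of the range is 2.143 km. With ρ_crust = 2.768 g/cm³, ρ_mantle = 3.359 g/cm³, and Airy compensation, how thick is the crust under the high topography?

51.8 km

Root depth r = h ρ_c / (ρ_m − ρ_c) = 2.143 km × 2.768 / 0.591 = 10.04 km.
Total thickness = T + h + r = 39.62 km + 2.143 km + 10.04 km = 51.8 km.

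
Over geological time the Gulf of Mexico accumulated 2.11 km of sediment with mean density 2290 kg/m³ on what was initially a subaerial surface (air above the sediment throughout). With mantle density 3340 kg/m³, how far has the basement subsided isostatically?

1.45 km

Subaerial load: s = t ρ_sed / ρ_m = 2.11 km × 2290/3340 = 1.45 km.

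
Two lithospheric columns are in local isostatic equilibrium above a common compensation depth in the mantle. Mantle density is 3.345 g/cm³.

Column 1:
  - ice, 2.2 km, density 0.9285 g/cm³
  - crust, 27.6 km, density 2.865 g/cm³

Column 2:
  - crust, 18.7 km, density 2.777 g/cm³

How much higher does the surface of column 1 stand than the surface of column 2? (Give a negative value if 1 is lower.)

For any compensation level in the mantle, the mantle terms cancel and isostasy reduces to e = (Σt_1 − Σt_2) − (Σ(ρt)_1 − Σ(ρt)_2) / ρ_m.
Σt_1 = 29.8 km; Σt_2 = 18.7 km; Σ(ρt)_1 = 81.1167; Σ(ρt)_2 = 51.9299 (in km·g/cm³).
e = (29.8 − 18.7) − (81.1167 − 51.9299) / 3.345 = 2.37 km.

2.37 km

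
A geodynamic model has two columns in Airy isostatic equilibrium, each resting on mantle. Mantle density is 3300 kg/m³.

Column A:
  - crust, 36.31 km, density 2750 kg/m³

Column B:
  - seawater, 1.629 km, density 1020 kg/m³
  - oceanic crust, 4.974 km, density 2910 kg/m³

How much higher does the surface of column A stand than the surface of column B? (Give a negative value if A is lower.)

4.34 km

For any compensation level in the mantle, the mantle terms cancel and isostasy reduces to e = (Σt_A − Σt_B) − (Σ(ρt)_A − Σ(ρt)_B) / ρ_m.
Σt_A = 36.31 km; Σt_B = 6.603 km; Σ(ρt)_A = 99852.5; Σ(ρt)_B = 16135.92 (in km·kg/m³).
e = (36.31 − 6.603) − (99852.5 − 16135.92) / 3300 = 4.34 km.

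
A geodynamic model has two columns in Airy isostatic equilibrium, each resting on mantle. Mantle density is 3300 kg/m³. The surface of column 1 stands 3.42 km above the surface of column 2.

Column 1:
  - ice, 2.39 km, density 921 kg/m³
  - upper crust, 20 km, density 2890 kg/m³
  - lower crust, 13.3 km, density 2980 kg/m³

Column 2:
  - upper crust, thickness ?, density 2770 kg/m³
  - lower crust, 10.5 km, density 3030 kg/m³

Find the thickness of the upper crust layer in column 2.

Take the compensation level at the base of the deeper column (depth z_c below the surface of column 1) and equate Σ ρ_i t_i down to z_c; mantle fills any gap and the z_c terms cancel.
Column 1: 2.39×921 + 20×2890 + 13.3×2980 + (z_c − 35.69)×3300
Column 2: 3.42×0 + x×2770 + 10.5×3030 + (z_c − 3.42 − 10.5 − x)×3300
The z_c×3300 term appears on both sides and cancels. Collect the known terms of each column as K = Σ(ρt)_known − 3300 × (depth of known layers): K_1 = 99635.19 − 3300×35.69 = −18141.81; K_2 = 31815 − 3300×(3.42 + 10.5) = −14121.
Balance: K_1 = K_2 − x×(3300 − 2770), so x = (K_2 − K_1)/(3300 − 2770) = 4020.81/530 = 7.59 km.

7.59 km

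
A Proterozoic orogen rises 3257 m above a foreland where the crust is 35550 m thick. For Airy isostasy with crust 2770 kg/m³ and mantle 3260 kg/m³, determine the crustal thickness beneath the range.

Root depth r = h ρ_c / (ρ_m − ρ_c) = 3257 m × 2770 / 490 = 18410 m.
Total thickness = T + h + r = 35550 m + 3257 m + 18410 m = 57200 m.

57200 m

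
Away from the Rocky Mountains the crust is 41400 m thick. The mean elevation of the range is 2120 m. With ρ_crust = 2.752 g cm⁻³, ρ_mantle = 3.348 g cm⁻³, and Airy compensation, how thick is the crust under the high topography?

53300 m

Root depth r = h ρ_c / (ρ_m − ρ_c) = 2120 m × 2.752 / 0.596 = 9789 m.
Total thickness = T + h + r = 41400 m + 2120 m + 9789 m = 53300 m.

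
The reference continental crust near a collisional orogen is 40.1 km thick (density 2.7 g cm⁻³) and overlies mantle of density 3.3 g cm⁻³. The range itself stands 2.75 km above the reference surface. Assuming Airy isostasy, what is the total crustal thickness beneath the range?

Root depth r = h ρ_c / (ρ_m − ρ_c) = 2.75 km × 2.7 / 0.6 = 12.38 km.
Total thickness = T + h + r = 40.1 km + 2.75 km + 12.38 km = 55.2 km.

55.2 km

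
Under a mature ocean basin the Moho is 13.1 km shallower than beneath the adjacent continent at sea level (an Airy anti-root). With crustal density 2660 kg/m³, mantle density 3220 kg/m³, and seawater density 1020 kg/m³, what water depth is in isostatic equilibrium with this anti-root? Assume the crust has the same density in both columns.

4.47 km

Replacing a thickness d of crust by seawater at the top must be balanced by replacing crust with mantle at the base: d (ρ_c − ρ_w) = a (ρ_m − ρ_c).
d = a (ρ_m − ρ_c)/(ρ_c − ρ_w) = 13.1 km × 560/1640 = 4.47 km.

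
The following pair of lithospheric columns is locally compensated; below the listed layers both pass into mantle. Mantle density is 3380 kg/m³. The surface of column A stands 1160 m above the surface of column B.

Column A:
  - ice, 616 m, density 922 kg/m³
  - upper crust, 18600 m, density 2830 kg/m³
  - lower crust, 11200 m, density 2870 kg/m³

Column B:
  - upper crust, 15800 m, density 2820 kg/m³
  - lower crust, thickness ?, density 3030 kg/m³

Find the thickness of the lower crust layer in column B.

13400 m

Take the compensation level at the base of the deeper column (depth z_c below the surface of column A) and equate Σ ρ_i t_i down to z_c; mantle fills any gap and the z_c terms cancel.
Column A: 616×922 + 18600×2830 + 11200×2870 + (z_c − 30416)×3380
Column B: 1160×0 + 15800×2820 + x×3030 + (z_c − 1160 − 15800 − x)×3380
The z_c×3380 term appears on both sides and cancels. Collect the known terms of each column as K = Σ(ρt)_known − 3380 × (depth of known layers): K_A = 85349952 − 3380×30416 = −17456128; K_B = 44556000 − 3380×(1160 + 15800) = −12768800.
Balance: K_A = K_B − x×(3380 − 3030), so x = (K_B − K_A)/(3380 − 3030) = 4687330/350 = 13400 m.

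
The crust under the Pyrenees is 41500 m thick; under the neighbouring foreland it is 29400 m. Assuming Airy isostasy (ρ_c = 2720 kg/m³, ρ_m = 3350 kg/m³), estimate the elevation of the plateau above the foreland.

Excess crust Δ = 41500 m − 29400 m = 12100 m, split between elevation h and root r with h + r = Δ.
Airy balance ρ_c h = (ρ_m − ρ_c) r gives r = h ρ_c/(ρ_m − ρ_c), so h (1 + ρ_c/(ρ_m − ρ_c)) = Δ, i.e. h = Δ (ρ_m − ρ_c)/ρ_m.
h = 12100 m × 630/3350 = 2280 m.

2280 m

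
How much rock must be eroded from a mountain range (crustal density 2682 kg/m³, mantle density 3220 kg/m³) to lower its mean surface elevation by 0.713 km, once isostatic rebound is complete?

Net drop Δ = e − u = e − e ρ_c/ρ_m = e (ρ_m − ρ_c)/ρ_m.
e = Δ ρ_m/(ρ_m − ρ_c) = 0.713 km × 3220/538 = 4.27 km.

4.27 km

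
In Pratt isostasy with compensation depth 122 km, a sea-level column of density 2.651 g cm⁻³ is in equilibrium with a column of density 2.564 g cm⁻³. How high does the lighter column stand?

ρ_ref D = ρ (D + h) → h = D (ρ_ref − ρ)/ρ.
h = 122 km × (2.651 − 2.564)/2.564 = 4.14 km.

4.14 km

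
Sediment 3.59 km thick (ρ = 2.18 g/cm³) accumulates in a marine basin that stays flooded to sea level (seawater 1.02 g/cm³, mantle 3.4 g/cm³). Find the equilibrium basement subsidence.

1.75 km

Submarine loading: the sediment displaces seawater, and the subsidence is in turn flooded, so s (ρ_m − ρ_w) = t (ρ_sed − ρ_w).
s = 3.59 km × (2.18 − 1.02) / (3.4 − 1.02) = 1.75 km.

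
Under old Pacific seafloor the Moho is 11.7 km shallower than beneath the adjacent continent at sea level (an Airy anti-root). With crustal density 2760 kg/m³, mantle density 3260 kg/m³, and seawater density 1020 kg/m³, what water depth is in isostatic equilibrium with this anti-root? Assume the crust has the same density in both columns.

3.36 km

Replacing a thickness d of crust by seawater at the top must be balanced by replacing crust with mantle at the base: d (ρ_c − ρ_w) = a (ρ_m − ρ_c).
d = a (ρ_m − ρ_c)/(ρ_c − ρ_w) = 11.7 km × 500/1740 = 3.36 km.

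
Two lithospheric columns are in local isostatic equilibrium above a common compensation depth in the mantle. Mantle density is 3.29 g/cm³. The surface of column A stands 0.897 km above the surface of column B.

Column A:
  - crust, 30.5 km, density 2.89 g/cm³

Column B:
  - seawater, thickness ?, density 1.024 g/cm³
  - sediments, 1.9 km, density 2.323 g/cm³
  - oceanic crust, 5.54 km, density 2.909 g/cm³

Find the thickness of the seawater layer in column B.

2.34 km

Take the compensation level at the base of the deeper column (depth z_c below the surface of column A) and equate Σ ρ_i t_i down to z_c; mantle fills any gap and the z_c terms cancel.
Column A: 30.5×2.89 + (z_c − 30.5)×3.29
Column B: 0.897×0 + x×1.024 + 1.9×2.323 + 5.54×2.909 + (z_c − 0.897 − 7.44 − x)×3.29
The z_c×3.29 term appears on both sides and cancels. Collect the known terms of each column as K = Σ(ρt)_known − 3.29 × (depth of known layers): K_A = 88.145 − 3.29×30.5 = −12.2; K_B = 20.52956 − 3.29×(0.897 + 7.44) = −6.89917.
Balance: K_A = K_B − x×(3.29 − 1.024), so x = (K_B − K_A)/(3.29 − 1.024) = 5.30083/2.266 = 2.34 km.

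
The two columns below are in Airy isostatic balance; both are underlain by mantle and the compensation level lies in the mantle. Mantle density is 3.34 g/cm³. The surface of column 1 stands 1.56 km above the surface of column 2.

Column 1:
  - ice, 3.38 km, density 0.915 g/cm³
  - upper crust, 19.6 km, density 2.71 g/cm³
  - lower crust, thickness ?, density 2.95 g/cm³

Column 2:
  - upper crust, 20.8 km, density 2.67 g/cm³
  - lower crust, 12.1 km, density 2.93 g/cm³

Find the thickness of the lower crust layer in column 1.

9.14 km

Take the compensation level at the base of the deeper column (depth z_c below the surface of column 1) and equate Σ ρ_i t_i down to z_c; mantle fills any gap and the z_c terms cancel.
Column 1: 3.38×0.915 + 19.6×2.71 + x×2.95 + (z_c − 22.98 − x)×3.34
Column 2: 1.56×0 + 20.8×2.67 + 12.1×2.93 + (z_c − 1.56 − 32.9)×3.34
The z_c×3.34 term appears on both sides and cancels. Collect the known terms of each column as K = Σ(ρt)_known − 3.34 × (depth of known layers): K_1 = 56.2087 − 3.34×22.98 = −20.5445; K_2 = 90.989 − 3.34×(1.56 + 32.9) = −24.1074.
Balance: K_1 − x×(3.34 − 2.95) = K_2, so x = (K_1 − K_2)/(3.34 − 2.95) = 3.5629/0.39 = 9.14 km.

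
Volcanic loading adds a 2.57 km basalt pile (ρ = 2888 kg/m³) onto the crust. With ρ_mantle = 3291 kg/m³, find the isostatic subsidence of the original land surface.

2.26 km

Subaerial loading: s = t ρ_load / ρ_m.
s = 2.57 km × 2888/3291 = 2.26 km.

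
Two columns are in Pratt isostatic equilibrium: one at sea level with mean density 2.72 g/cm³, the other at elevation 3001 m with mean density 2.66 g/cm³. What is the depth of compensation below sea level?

133000 m

ρ_ref D = ρ (D + h) → D (ρ_ref − ρ) = ρ h.
D = ρ h/(ρ_ref − ρ) = 2.66 × 3001 m/(2.72 − 2.66) = 133000 m.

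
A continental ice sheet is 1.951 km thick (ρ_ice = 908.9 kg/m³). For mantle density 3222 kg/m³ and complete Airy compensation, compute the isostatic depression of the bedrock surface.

By Archimedes' principle applied to the lithosphere: the ice load ρ_ice t is balanced by mantle displaced below, ρ_m s.
s = t ρ_ice / ρ_m = 1.951 km × 908.9/3222 = 0.55 km.

0.55 km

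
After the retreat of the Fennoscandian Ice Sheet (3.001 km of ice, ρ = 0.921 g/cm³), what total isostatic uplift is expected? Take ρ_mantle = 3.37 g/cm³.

0.82 km

Removing the load lets mantle flow back in; uplift u satisfies ρ_ice t = ρ_m u.
u = t ρ_ice/ρ_m = 3.001 km × 0.921/3.37 = 0.82 km.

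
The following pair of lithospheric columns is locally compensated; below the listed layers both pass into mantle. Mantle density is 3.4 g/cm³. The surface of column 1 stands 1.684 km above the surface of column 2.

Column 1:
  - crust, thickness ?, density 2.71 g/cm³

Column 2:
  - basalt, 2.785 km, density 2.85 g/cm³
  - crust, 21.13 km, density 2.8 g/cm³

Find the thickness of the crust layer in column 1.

Take the compensation level at the base of the deeper column (depth z_c below the surface of column 1) and equate Σ ρ_i t_i down to z_c; mantle fills any gap and the z_c terms cancel.
Column 1: x×2.71 + (z_c − 0 − x)×3.4
Column 2: 1.684×0 + 2.785×2.85 + 21.13×2.8 + (z_c − 1.684 − 23.915)×3.4
The z_c×3.4 term appears on both sides and cancels. Collect the known terms of each column as K = Σ(ρt)_known − 3.4 × (depth of known layers): K_1 = 0 − 3.4×0 = 0; K_2 = 67.10125 − 3.4×(1.684 + 23.915) = −19.93535.
Balance: K_1 − x×(3.4 − 2.71) = K_2, so x = (K_1 − K_2)/(3.4 − 2.71) = 19.9353/0.69 = 28.9 km.

28.9 km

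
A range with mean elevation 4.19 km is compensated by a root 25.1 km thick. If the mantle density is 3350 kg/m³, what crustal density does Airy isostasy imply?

2870 kg/m³

ρ_c h = (ρ_m − ρ_c) r → ρ_c (h + r) = ρ_m r → ρ_c = ρ_m r / (h + r).
ρ_c = 3350 × 25.1 km / (4.19 km + 25.1 km) = 2870 kg/m³.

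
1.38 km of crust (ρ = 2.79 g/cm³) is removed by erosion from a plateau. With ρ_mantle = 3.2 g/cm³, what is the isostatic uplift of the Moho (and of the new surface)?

Unloading: uplift u = e ρ_c/ρ_m = 1.38 km × 2.79/3.2 = 1.2 km.

1.2 km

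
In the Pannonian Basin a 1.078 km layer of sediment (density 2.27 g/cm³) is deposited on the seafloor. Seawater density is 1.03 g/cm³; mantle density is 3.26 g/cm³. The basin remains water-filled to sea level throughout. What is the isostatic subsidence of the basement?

Submarine loading: the sediment displaces seawater, and the subsidence is in turn flooded, so s (ρ_m − ρ_w) = t (ρ_sed − ρ_w).
s = 1.078 km × (2.27 − 1.03) / (3.26 − 1.03) = 0.599 km.

0.599 km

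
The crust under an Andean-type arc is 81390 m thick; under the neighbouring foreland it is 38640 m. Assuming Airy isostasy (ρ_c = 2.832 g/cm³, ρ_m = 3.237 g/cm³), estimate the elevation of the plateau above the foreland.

Excess crust Δ = 81390 m − 38640 m = 42750 m, split between elevation h and root r with h + r = Δ.
Airy balance ρ_c h = (ρ_m − ρ_c) r gives r = h ρ_c/(ρ_m − ρ_c), so h (1 + ρ_c/(ρ_m − ρ_c)) = Δ, i.e. h = Δ (ρ_m − ρ_c)/ρ_m.
h = 42750 m × 0.405/3.237 = 5350 m.

5350 m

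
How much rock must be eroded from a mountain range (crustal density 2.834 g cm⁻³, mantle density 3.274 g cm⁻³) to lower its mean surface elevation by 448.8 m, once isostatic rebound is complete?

3340 m

Net drop Δ = e − u = e − e ρ_c/ρ_m = e (ρ_m − ρ_c)/ρ_m.
e = Δ ρ_m/(ρ_m − ρ_c) = 448.8 m × 3.274/0.44 = 3340 m.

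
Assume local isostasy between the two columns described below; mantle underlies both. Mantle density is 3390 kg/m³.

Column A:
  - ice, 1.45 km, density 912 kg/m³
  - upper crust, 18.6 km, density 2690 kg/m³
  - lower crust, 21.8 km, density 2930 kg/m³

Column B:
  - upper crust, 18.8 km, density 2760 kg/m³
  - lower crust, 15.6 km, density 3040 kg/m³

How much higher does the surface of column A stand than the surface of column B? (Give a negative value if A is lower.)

2.75 km

For any compensation level in the mantle, the mantle terms cancel and isostasy reduces to e = (Σt_A − Σt_B) − (Σ(ρt)_A − Σ(ρt)_B) / ρ_m.
Σt_A = 41.85 km; Σt_B = 34.4 km; Σ(ρt)_A = 115230.4; Σ(ρt)_B = 99312 (in km·kg/m³).
e = (41.85 − 34.4) − (115230.4 − 99312) / 3390 = 2.75 km.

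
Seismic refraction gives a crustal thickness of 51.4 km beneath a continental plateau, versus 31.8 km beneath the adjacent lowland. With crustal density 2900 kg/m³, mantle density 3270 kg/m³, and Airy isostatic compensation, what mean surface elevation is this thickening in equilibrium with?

2.22 km

Excess crust Δ = 51.4 km − 31.8 km = 19.6 km, split between elevation h and root r with h + r = Δ.
Airy balance ρ_c h = (ρ_m − ρ_c) r gives r = h ρ_c/(ρ_m − ρ_c), so h (1 + ρ_c/(ρ_m − ρ_c)) = Δ, i.e. h = Δ (ρ_m − ρ_c)/ρ_m.
h = 19.6 km × 370/3270 = 2.22 km.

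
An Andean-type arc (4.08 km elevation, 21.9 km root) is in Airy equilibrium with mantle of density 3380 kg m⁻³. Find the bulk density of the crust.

2850 kg m⁻³

ρ_c h = (ρ_m − ρ_c) r → ρ_c (h + r) = ρ_m r → ρ_c = ρ_m r / (h + r).
ρ_c = 3380 × 21.9 km / (4.08 km + 21.9 km) = 2850 kg m⁻³.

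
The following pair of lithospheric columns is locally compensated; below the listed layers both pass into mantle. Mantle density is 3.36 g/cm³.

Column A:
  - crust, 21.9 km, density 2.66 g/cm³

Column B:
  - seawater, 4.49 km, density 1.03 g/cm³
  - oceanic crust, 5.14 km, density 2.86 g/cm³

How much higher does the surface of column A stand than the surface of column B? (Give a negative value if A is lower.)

For any compensation level in the mantle, the mantle terms cancel and isostasy reduces to e = (Σt_A − Σt_B) − (Σ(ρt)_A − Σ(ρt)_B) / ρ_m.
Σt_A = 21.9 km; Σt_B = 9.63 km; Σ(ρt)_A = 58.254; Σ(ρt)_B = 19.3251 (in km·g/cm³).
e = (21.9 − 9.63) − (58.254 − 19.3251) / 3.36 = 0.684 km.

0.684 km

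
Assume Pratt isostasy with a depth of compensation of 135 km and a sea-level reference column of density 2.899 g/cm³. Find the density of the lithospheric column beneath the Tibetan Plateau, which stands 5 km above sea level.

Pratt balance: ρ_ref D = ρ (D + h).
ρ = ρ_ref D/(D + h) = 2.899 × 135 km/(135 km + 5 km) = 2.8 g/cm³.

2.8 g/cm³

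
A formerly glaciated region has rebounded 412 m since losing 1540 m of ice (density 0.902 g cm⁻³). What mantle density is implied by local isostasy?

3.37 g cm⁻³

ρ_m = ρ_ice t / u = 0.902 × 1540 m/412 m = 3.37 g cm⁻³.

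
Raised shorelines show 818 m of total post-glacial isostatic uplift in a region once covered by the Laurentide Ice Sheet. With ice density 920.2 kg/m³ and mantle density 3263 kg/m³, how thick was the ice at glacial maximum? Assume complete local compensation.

u = t ρ_ice/ρ_m → t = u ρ_m/ρ_ice = 818 m × 3263/920.2 = 2900 m.

2900 m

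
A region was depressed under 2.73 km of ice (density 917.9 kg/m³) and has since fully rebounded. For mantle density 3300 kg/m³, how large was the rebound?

0.759 km

Removing the load lets mantle flow back in; uplift u satisfies ρ_ice t = ρ_m u.
u = t ρ_ice/ρ_m = 2.73 km × 917.9/3300 = 0.759 km.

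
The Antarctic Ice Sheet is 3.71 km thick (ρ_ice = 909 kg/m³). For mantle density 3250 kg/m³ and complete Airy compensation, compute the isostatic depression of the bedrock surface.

For local isostatic compensation: the ice load ρ_ice t is balanced by mantle displaced below, ρ_m s.
s = t ρ_ice / ρ_m = 3.71 km × 909/3250 = 1.04 km.

1.04 km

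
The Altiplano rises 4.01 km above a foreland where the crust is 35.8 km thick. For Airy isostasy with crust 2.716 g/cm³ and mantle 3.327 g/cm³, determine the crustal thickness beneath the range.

Root depth r = h ρ_c / (ρ_m − ρ_c) = 4.01 km × 2.716 / 0.611 = 17.83 km.
Total thickness = T + h + r = 35.8 km + 4.01 km + 17.83 km = 57.6 km.

57.6 km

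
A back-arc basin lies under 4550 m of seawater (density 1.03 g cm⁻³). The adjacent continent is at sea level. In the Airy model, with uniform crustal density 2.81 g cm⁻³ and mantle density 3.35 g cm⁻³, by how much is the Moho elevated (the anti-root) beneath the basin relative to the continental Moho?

15000 m

Isostatic balance requires: replacing crust with seawater at the top is compensated by replacing crust with mantle at the base: d (ρ_c − ρ_w) = a (ρ_m − ρ_c).
a = d (ρ_c − ρ_w)/(ρ_m − ρ_c) = 4550 m × 1.78/0.54 = 15000 m.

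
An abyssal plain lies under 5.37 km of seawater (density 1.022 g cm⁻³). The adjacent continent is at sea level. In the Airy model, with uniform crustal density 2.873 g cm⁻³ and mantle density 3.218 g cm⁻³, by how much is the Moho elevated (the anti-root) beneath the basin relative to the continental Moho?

By Archimedes' principle applied to the lithosphere: replacing crust with seawater at the top is compensated by replacing crust with mantle at the base: d (ρ_c − ρ_w) = a (ρ_m − ρ_c).
a = d (ρ_c − ρ_w)/(ρ_m − ρ_c) = 5.37 km × 1.851/0.345 = 28.8 km.

28.8 km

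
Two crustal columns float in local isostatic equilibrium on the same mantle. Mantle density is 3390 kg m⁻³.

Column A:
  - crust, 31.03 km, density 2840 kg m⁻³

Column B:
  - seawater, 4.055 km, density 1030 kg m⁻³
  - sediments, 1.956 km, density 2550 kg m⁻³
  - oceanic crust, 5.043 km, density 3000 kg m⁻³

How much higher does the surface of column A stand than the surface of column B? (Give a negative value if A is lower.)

For any compensation level in the mantle, the mantle terms cancel and isostasy reduces to e = (Σt_A − Σt_B) − (Σ(ρt)_A − Σ(ρt)_B) / ρ_m.
Σt_A = 31.03 km; Σt_B = 11.054 km; Σ(ρt)_A = 88125.2; Σ(ρt)_B = 24293.45 (in km·kg m⁻³).
e = (31.03 − 11.054) − (88125.2 − 24293.45) / 3390 = 1.15 km.

1.15 km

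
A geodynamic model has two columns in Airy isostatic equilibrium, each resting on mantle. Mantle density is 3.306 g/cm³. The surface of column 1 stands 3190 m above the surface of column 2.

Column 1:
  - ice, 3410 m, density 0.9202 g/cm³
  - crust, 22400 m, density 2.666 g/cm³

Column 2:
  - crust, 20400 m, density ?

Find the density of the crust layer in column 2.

Take the compensation level at the base of the deeper column (depth z_c below the surface of column 1) and equate Σ ρ_i t_i down to z_c; mantle fills any gap and the z_c terms cancel.
Column 1: 3410×0.9202 + 22400×2.666 + (z_c − 25810)×3.306
Column 2: 3190×0 + 20400×ρ + (z_c − 3190 − 20400)×3.306
The z_c×3.306 term appears on both sides and cancels. Collect the known terms of each column as K = Σ(ρt)_known − 3.306 × (depth of known layers): K_1 = 62856.282 − 3.306×25810 = −22471.578; K_2 = 0 − 3.306×(3190 + 20400) = −77988.54.
Balance: K_1 = K_2 + 20400×ρ, so ρ = (K_1 − K_2)/20400 = 55517/20400 = 2.72 g/cm³.

2.72 g/cm³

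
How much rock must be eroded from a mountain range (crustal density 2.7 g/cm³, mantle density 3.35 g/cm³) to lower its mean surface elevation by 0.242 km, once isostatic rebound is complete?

Net drop Δ = e − u = e − e ρ_c/ρ_m = e (ρ_m − ρ_c)/ρ_m.
e = Δ ρ_m/(ρ_m − ρ_c) = 0.242 km × 3.35/0.65 = 1.25 km.

1.25 km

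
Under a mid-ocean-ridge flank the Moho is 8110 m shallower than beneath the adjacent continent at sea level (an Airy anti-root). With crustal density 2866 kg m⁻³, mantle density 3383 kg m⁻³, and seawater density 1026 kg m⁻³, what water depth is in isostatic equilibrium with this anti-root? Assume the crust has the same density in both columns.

Replacing a thickness d of crust by seawater at the top must be balanced by replacing crust with mantle at the base: d (ρ_c − ρ_w) = a (ρ_m − ρ_c).
d = a (ρ_m − ρ_c)/(ρ_c − ρ_w) = 8110 m × 517/1840 = 2280 m.

2280 m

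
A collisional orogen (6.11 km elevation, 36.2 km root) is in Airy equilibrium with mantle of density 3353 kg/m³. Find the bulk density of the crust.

ρ_c h = (ρ_m − ρ_c) r → ρ_c (h + r) = ρ_m r → ρ_c = ρ_m r / (h + r).
ρ_c = 3353 × 36.2 km / (6.11 km + 36.2 km) = 2870 kg/m³.

2870 kg/m³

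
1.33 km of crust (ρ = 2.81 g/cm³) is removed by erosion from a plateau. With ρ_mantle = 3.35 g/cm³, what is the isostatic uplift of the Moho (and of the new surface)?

1.12 km

Unloading: uplift u = e ρ_c/ρ_m = 1.33 km × 2.81/3.35 = 1.12 km.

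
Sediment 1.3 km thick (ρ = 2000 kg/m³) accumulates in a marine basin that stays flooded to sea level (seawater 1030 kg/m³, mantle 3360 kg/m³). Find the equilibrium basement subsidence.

Submarine loading: the sediment displaces seawater, and the subsidence is in turn flooded, so s (ρ_m − ρ_w) = t (ρ_sed − ρ_w).
s = 1.3 km × (2000 − 1030) / (3360 − 1030) = 0.541 km.

0.541 km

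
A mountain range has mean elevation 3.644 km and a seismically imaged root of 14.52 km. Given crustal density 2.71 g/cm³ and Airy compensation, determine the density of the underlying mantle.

Airy balance: ρ_c h = (ρ_m − ρ_c) r → ρ_m = ρ_c (1 + h/r).
ρ_m = 2.71 × (1 + 3.644 km/14.52 km) = 3.39 g/cm³.

3.39 g/cm³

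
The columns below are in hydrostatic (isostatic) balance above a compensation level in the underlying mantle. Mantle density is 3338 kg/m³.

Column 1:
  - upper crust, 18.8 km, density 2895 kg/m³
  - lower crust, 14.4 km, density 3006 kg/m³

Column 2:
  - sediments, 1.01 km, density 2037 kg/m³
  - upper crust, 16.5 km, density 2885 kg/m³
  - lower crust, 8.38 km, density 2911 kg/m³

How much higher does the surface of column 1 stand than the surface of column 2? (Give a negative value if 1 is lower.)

0.222 km

For any compensation level in the mantle, the mantle terms cancel and isostasy reduces to e = (Σt_1 − Σt_2) − (Σ(ρt)_1 − Σ(ρt)_2) / ρ_m.
Σt_1 = 33.2 km; Σt_2 = 25.89 km; Σ(ρt)_1 = 97712.4; Σ(ρt)_2 = 74054.05 (in km·kg/m³).
e = (33.2 − 25.89) − (97712.4 − 74054.05) / 3338 = 0.222 km.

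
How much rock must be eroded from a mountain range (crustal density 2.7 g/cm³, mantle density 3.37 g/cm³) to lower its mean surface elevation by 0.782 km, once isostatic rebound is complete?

3.93 km

Net drop Δ = e − u = e − e ρ_c/ρ_m = e (ρ_m − ρ_c)/ρ_m.
e = Δ ρ_m/(ρ_m − ρ_c) = 0.782 km × 3.37/0.67 = 3.93 km.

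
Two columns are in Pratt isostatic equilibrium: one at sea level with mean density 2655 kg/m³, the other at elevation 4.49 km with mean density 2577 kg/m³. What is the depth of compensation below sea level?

148 km

ρ_ref D = ρ (D + h) → D (ρ_ref − ρ) = ρ h.
D = ρ h/(ρ_ref − ρ) = 2577 × 4.49 km/(2655 − 2577) = 148 km.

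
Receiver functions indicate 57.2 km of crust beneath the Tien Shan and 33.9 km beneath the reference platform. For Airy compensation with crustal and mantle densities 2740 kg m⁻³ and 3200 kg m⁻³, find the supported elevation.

3.35 km

Excess crust Δ = 57.2 km − 33.9 km = 23.3 km, split between elevation h and root r with h + r = Δ.
Airy balance ρ_c h = (ρ_m − ρ_c) r gives r = h ρ_c/(ρ_m − ρ_c), so h (1 + ρ_c/(ρ_m − ρ_c)) = Δ, i.e. h = Δ (ρ_m − ρ_c)/ρ_m.
h = 23.3 km × 460/3200 = 3.35 km.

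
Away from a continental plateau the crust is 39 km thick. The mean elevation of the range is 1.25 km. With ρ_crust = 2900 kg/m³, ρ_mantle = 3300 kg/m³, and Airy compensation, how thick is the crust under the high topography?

49.3 km

Root depth r = h ρ_c / (ρ_m − ρ_c) = 1.25 km × 2900 / 400 = 9.062 km.
Total thickness = T + h + r = 39 km + 1.25 km + 9.062 km = 49.3 km.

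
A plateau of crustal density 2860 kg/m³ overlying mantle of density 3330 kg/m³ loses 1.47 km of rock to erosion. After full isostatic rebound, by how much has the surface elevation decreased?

0.207 km

Rebound u = e ρ_c/ρ_m = 1.47 km × 2860/3330 = 1.263 km.
Net surface drop = e − u = 1.47 km − 1.263 km = e (ρ_m − ρ_c)/ρ_m = 0.207 km.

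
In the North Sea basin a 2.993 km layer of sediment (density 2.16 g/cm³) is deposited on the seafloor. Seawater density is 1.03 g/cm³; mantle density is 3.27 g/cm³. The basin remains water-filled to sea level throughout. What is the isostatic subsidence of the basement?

Submarine loading: the sediment displaces seawater, and the subsidence is in turn flooded, so s (ρ_m − ρ_w) = t (ρ_sed − ρ_w).
s = 2.993 km × (2.16 − 1.03) / (3.27 − 1.03) = 1.51 km.

1.51 km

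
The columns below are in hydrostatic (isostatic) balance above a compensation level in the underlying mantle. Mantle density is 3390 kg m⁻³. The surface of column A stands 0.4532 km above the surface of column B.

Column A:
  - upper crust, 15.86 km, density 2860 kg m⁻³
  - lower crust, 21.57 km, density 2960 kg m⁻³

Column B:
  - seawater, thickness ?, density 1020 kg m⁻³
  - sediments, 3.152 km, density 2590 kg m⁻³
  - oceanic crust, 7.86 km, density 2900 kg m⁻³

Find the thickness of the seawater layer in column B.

Take the compensation level at the base of the deeper column (depth z_c below the surface of column A) and equate Σ ρ_i t_i down to z_c; mantle fills any gap and the z_c terms cancel.
Column A: 15.86×2860 + 21.57×2960 + (z_c − 37.43)×3390
Column B: 0.4532×0 + x×1020 + 3.152×2590 + 7.86×2900 + (z_c − 0.4532 − 11.012 − x)×3390
The z_c×3390 term appears on both sides and cancels. Collect the known terms of each column as K = Σ(ρt)_known − 3390 × (depth of known layers): K_A = 109206.8 − 3390×37.43 = −17680.9; K_B = 30957.68 − 3390×(0.4532 + 11.012) = −7909.348.
Balance: K_A = K_B − x×(3390 − 1020), so x = (K_B − K_A)/(3390 − 1020) = 9771.55/2370 = 4.12 km.

4.12 km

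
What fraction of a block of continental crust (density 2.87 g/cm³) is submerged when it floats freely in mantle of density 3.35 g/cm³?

Submerged fraction = ρ_obj/ρ_fluid = 2.87/3.35 = 85.7%.

85.7%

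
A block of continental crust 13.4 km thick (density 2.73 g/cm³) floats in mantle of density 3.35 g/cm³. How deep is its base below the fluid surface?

Draft d = t ρ_obj/ρ_fluid = 13.4 km × 2.73/3.35 = 10.9 km.

10.9 km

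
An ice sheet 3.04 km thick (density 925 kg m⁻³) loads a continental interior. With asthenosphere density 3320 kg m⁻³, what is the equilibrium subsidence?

Balancing pressure at the compensation depth: the ice load ρ_ice t is balanced by mantle displaced below, ρ_m s.
s = t ρ_ice / ρ_m = 3.04 km × 925/3320 = 0.847 km.

0.847 km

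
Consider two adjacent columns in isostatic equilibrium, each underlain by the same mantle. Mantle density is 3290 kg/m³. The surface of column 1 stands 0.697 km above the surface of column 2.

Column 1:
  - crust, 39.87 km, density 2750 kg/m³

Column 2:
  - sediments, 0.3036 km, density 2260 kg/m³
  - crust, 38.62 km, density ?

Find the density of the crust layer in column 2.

2800 kg/m³

Take the compensation level at the base of the deeper column (depth z_c below the surface of column 1) and equate Σ ρ_i t_i down to z_c; mantle fills any gap and the z_c terms cancel.
Column 1: 39.87×2750 + (z_c − 39.87)×3290
Column 2: 0.697×0 + 0.3036×2260 + 38.62×ρ + (z_c − 0.697 − 38.9236)×3290
The z_c×3290 term appears on both sides and cancels. Collect the known terms of each column as K = Σ(ρt)_known − 3290 × (depth of known layers): K_1 = 109642.5 − 3290×39.87 = −21529.8; K_2 = 686.136 − 3290×(0.697 + 38.9236) = −129665.638.
Balance: K_1 = K_2 + 38.62×ρ, so ρ = (K_1 − K_2)/38.62 = 108136/38.62 = 2800 kg/m³.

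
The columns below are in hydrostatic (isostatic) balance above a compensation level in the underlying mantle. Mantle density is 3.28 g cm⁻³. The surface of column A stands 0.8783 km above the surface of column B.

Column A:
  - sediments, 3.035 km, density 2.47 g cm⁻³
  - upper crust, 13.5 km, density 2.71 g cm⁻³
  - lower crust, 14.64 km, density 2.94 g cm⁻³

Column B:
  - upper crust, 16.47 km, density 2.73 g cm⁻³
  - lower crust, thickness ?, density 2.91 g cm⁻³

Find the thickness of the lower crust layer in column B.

Take the compensation level at the base of the deeper column (depth z_c below the surface of column A) and equate Σ ρ_i t_i down to z_c; mantle fills any gap and the z_c terms cancel.
Column A: 3.035×2.47 + 13.5×2.71 + 14.64×2.94 + (z_c − 31.175)×3.28
Column B: 0.8783×0 + 16.47×2.73 + x×2.91 + (z_c − 0.8783 − 16.47 − x)×3.28
The z_c×3.28 term appears on both sides and cancels. Collect the known terms of each column as K = Σ(ρt)_known − 3.28 × (depth of known layers): K_A = 87.12305 − 3.28×31.175 = −15.13095; K_B = 44.9631 − 3.28×(0.8783 + 16.47) = −11.939324.
Balance: K_A = K_B − x×(3.28 − 2.91), so x = (K_B − K_A)/(3.28 − 2.91) = 3.19163/0.37 = 8.63 km.

8.63 km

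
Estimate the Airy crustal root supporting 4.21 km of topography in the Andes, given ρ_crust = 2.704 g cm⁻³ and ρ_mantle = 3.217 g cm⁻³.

Balancing pressure at the compensation depth: the weight of the topography is balanced by the buoyancy of the root, ρ_c h = (ρ_m − ρ_c) r.
r = h · ρ_c / (ρ_m − ρ_c) = 4.21 km × 2.704 / (3.217 − 2.704) = 22.2 km.

22.2 km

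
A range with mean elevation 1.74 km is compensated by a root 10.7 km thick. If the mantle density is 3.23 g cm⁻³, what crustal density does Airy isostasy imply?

2.78 g cm⁻³

ρ_c h = (ρ_m − ρ_c) r → ρ_c (h + r) = ρ_m r → ρ_c = ρ_m r / (h + r).
ρ_c = 3.23 × 10.7 km / (1.74 km + 10.7 km) = 2.78 g cm⁻³.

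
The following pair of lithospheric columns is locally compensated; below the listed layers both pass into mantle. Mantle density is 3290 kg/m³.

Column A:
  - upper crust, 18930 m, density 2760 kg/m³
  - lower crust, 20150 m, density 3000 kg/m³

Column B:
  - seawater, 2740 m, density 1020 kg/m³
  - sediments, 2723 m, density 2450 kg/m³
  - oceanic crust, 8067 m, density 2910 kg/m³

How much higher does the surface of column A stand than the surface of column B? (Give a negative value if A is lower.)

1310 m

For any compensation level in the mantle, the mantle terms cancel and isostasy reduces to e = (Σt_A − Σt_B) − (Σ(ρt)_A − Σ(ρt)_B) / ρ_m.
Σt_A = 39080 m; Σt_B = 13530 m; Σ(ρt)_A = 112696800; Σ(ρt)_B = 32941120 (in m·kg/m³).
e = (39080 − 13530) − (112696800 − 32941120) / 3290 = 1310 m.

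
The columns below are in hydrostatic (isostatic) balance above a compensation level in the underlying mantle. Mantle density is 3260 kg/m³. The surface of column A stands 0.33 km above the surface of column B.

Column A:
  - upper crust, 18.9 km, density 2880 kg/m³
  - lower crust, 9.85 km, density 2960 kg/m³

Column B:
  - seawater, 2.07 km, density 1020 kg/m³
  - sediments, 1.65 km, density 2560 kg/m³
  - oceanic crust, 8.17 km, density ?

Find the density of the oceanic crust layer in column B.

2860 kg/m³

Take the compensation level at the base of the deeper column (depth z_c below the surface of column A) and equate Σ ρ_i t_i down to z_c; mantle fills any gap and the z_c terms cancel.
Column A: 18.9×2880 + 9.85×2960 + (z_c − 28.75)×3260
Column B: 0.33×0 + 2.07×1020 + 1.65×2560 + 8.17×ρ + (z_c − 0.33 − 11.89)×3260
The z_c×3260 term appears on both sides and cancels. Collect the known terms of each column as K = Σ(ρt)_known − 3260 × (depth of known layers): K_A = 83588 − 3260×28.75 = −10137; K_B = 6335.4 − 3260×(0.33 + 11.89) = −33501.8.
Balance: K_A = K_B + 8.17×ρ, so ρ = (K_A − K_B)/8.17 = 23364.8/8.17 = 2860 kg/m³.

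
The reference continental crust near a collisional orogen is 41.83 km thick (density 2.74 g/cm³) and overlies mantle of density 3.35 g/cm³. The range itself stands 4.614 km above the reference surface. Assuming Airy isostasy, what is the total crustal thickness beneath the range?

67.2 km

Root depth r = h ρ_c / (ρ_m − ρ_c) = 4.614 km × 2.74 / 0.61 = 20.73 km.
Total thickness = T + h + r = 41.83 km + 4.614 km + 20.73 km = 67.2 km.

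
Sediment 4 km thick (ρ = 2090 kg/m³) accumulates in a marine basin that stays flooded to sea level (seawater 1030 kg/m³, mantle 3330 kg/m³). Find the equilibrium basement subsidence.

1.84 km

Submarine loading: the sediment displaces seawater, and the subsidence is in turn flooded, so s (ρ_m − ρ_w) = t (ρ_sed − ρ_w).
s = 4 km × (2090 − 1030) / (3330 − 1030) = 1.84 km.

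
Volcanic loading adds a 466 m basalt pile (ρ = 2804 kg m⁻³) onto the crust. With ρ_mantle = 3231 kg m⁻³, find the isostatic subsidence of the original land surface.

Subaerial loading: s = t ρ_load / ρ_m.
s = 466 m × 2804/3231 = 404 m.

404 m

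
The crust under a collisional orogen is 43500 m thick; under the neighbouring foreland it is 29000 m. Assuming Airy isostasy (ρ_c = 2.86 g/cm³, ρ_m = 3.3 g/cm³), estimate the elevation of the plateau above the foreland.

Excess crust Δ = 43500 m − 29000 m = 14500 m, split between elevation h and root r with h + r = Δ.
Airy balance ρ_c h = (ρ_m − ρ_c) r gives r = h ρ_c/(ρ_m − ρ_c), so h (1 + ρ_c/(ρ_m − ρ_c)) = Δ, i.e. h = Δ (ρ_m − ρ_c)/ρ_m.
h = 14500 m × 0.44/3.3 = 1930 m.

1930 m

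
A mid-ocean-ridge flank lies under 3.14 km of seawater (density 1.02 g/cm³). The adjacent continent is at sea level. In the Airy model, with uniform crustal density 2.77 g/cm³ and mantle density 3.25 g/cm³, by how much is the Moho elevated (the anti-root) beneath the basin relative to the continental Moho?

11.4 km

Equating mass per unit area of the two columns: replacing crust with seawater at the top is compensated by replacing crust with mantle at the base: d (ρ_c − ρ_w) = a (ρ_m − ρ_c).
a = d (ρ_c − ρ_w)/(ρ_m − ρ_c) = 3.14 km × 1.75/0.48 = 11.4 km.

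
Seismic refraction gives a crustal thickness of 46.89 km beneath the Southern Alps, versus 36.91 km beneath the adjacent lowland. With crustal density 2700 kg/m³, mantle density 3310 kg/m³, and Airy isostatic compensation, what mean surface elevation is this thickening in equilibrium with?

Excess crust Δ = 46.89 km − 36.91 km = 9.98 km, split between elevation h and root r with h + r = Δ.
Airy balance ρ_c h = (ρ_m − ρ_c) r gives r = h ρ_c/(ρ_m − ρ_c), so h (1 + ρ_c/(ρ_m − ρ_c)) = Δ, i.e. h = Δ (ρ_m − ρ_c)/ρ_m.
h = 9.98 km × 610/3310 = 1.84 km.

1.84 km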